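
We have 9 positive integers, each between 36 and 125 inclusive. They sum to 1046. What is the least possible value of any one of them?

To make one integer as small as possible, make the other 8 as large as possible.
The other 8 contribute at most 8 × 125 = 1000, leaving at least 1046 − 1000 = 46.
Since 46 ≥ 36, this is achievable: one at 46 and 8 at 125.

46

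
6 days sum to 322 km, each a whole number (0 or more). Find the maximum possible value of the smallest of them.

The 6 values sum to 322, so their minimum is at most ⌊322/6⌋ = 53.
Achievable: 2 of them at 53 and 4 at 54 total 322.

53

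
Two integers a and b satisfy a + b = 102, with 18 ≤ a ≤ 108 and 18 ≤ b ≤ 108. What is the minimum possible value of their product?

For a fixed sum, ab is smallest when a and b are as far apart as possible.
At the endpoint a = 18, b = 102 − 18 = 84, so ab = 18 × 84 = 1512.

1512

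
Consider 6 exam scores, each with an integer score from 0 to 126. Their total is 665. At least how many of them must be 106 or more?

Suppose at most 6 − j of them reach 106; then j values are ≤ 105 and the rest ≤ 126.
The total is then ≤ 105·j + 126·(6 − j) = 756 − 21j. For this to be ≥ 665 we need j ≤ 4, so at least 6 − 4 = 2 must reach 106.
Exactly 2 works: 2 values at 126 and 4 at 105 total 672; lower one of the high values by 7 (still ≥ 106) to hit 665.

2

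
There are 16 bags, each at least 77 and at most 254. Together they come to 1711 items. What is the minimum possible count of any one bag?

77

Minimizing one value means maximizing the remaining 15.
The other 15 can take up 15 × 254 = 3810 ≥ 1711 − 77, so one bag can sit at its floor of 77.
Achievable: one at 77 and the other 15 totalling 1634, which fits since 15 × 77 ≤ 1634 ≤ 15 × 254.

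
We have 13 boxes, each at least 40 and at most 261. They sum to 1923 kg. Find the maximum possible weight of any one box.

261

Maximizing one value means minimizing the remaining 12.
The other 12 contribute at least 12 × 40 = 480, leaving at most 1923 − 480 = 1443.
But each box is capped at 261, so the maximum is 261.
Achievable: one at 261 and the other 12 totalling 1662, which fits since 12 × 40 ≤ 1662 ≤ 12 × 261.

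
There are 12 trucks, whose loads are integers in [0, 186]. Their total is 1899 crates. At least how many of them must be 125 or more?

Each value short of 125 is at most 124, costing at least 186 − 124 = 62 against the maximum total of 2232.
We can afford to lose at most 2232 − 1899 = 333, so at most ⌊333/62⌋ = 5 fall short, and at least 7 are ≥ 125.
Exactly 7 works: 7 values at 186 and 5 at 124 total 1922; lower one of the high values by 23 (still ≥ 125) to hit 1899.

7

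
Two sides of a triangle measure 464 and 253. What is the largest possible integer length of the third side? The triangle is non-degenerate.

The third side must be less than 464 + 253 = 717.
The largest integer below 717 is 716.

716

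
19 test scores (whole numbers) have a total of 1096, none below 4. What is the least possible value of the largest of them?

58

The 19 values sum to 1096, so their maximum is at least ⌈1096/19⌉ = 58.
Achievable: 13 of them at 58 and 6 at 57 total 1096.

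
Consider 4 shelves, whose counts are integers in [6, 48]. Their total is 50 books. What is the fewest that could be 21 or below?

3

If only k of them are at most 21, the other 4 − k are at least 22, so the total is at least (4 − k)·22 + k·6.
This is ≤ 50, so (4 − k)·22 + 6k ≤ 50, which gives k ≥ 3.
Exactly 3 works: 3 values at 6 and 1 at 22 total 40; raise one of the low values by 10 (still ≤ 21) to hit 50.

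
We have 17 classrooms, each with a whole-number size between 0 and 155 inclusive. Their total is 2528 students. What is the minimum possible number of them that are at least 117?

15

Each value short of 117 is at most 116, costing at least 155 − 116 = 39 against the maximum total of 2635.
We can afford to lose at most 2635 − 2528 = 107, so at most ⌊107/39⌋ = 2 fall short, and at least 15 are ≥ 117.
Exactly 15 works: 15 values at 155 and 2 at 116 total 2557; lower one of the high values by 29 (still ≥ 117) to hit 2528.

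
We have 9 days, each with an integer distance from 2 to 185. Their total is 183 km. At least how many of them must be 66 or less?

Each value above 66 is at least 67, contributing at least 67 − 2 = 65 above the floor 2.
The sum exceeds the floor total 18 by 165, so at most ⌊165/65⌋ = 2 exceed 66, and at least 7 are ≤ 66.
Exactly 7 works: 7 values at 2 and 2 at 67 total 148; raise one of the low values by 35 (still ≤ 66) to hit 183.

7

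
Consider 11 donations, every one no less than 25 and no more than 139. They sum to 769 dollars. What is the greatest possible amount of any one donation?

139

Maximizing one value means minimizing the remaining 10.
The other 10 contribute at least 10 × 25 = 250, leaving at most 769 − 250 = 519.
But each donation is capped at 139, so the maximum is 139.
Achievable: one at 139 and the other 10 totalling 630, which fits since 10 × 25 ≤ 630 ≤ 10 × 139.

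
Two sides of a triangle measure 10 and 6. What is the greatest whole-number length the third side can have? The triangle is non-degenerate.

15

The third side must be less than 10 + 6 = 16.
The largest integer below 16 is 15.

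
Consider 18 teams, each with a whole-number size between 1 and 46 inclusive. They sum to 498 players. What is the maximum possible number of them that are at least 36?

13

With k values at 36 or above and the rest at least 1, the sum is at least 18 + 35k.
Since the sum is 498, we need 35k ≤ 480, i.e. k ≤ 13.
k = 13 is achieved by 13 values at 36 and 5 at 1, total 473; add 25 to one value (staying below 36) to reach 498.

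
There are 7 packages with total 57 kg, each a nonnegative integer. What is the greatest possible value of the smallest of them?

8

If every one of the 7 were at least 9, the total would be at least 7 × 9 = 63 > 57.
Achievable: 6 of them at 8 and 1 at 9 total 57.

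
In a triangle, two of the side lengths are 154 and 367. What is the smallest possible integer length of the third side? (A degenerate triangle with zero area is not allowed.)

214

The third side must exceed |154 − 367| = 213.
The smallest integer above 213 is 214.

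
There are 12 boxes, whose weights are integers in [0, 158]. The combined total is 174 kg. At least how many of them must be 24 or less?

Let j be the number exceeding 24. Then the total is ≥ 25·j + 0·(12 − j) = 0 + 25j.
So 25j ≤ 174 and j ≤ 6; hence at least 12 − 6 = 6 are ≤ 24.
Exactly 6 works: 6 values at 0 and 6 at 25 total 150; raise one of the low values by 24 (still ≤ 24) to hit 174.

6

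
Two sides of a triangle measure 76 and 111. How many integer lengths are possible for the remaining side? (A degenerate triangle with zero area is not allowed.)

151

The triangle inequality gives |76 − 111| < c < 76 + 111, i.e. 35 < c < 187.
So c can be any integer from 36 to 186: 151 values.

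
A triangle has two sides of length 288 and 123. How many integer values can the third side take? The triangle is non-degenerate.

The triangle inequality gives |288 − 123| < c < 288 + 123, i.e. 165 < c < 411.
So c can be any integer from 166 to 410: 245 values.

245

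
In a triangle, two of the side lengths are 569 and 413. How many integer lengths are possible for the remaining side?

The triangle inequality gives |569 − 413| < c < 569 + 413, i.e. 156 < c < 982.
So c can be any integer from 157 to 981: 825 values.

825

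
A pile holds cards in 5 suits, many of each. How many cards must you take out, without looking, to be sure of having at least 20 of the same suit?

96

In the worst case you draw 19 of each of the 5 suits: 5 × 19 = 95.
One more forces 20 of some suit, so 95 + 1 = 96.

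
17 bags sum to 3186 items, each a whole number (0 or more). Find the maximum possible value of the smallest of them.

The 17 values sum to 3186, so their minimum is at most ⌊3186/17⌋ = 187.
Taking 10 copies of 187 and 7 copies of 188 gives exactly 3186, so 187 is attained.

187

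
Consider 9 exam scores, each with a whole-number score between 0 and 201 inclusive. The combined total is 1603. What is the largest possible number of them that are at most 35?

1

Each value at 35 or below falls at least 201 − 35 = 166 short of the ceiling 201.
The ceiling total is 9 × 201 = 1809, and we need 1603, so at most ⌊(1809 − 1603)/166⌋ = 1 can be that low.
k = 1 is achieved by 1 value at 35 and 8 at 201, total 1643; lower one of the 201's by 40 (still > 35) to reach 1603.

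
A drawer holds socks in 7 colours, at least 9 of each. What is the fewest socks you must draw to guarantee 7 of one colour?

In the worst case you draw 6 of each of the 7 colours: 7 × 6 = 42.
One more forces 7 of some colour, so 42 + 1 = 43.

43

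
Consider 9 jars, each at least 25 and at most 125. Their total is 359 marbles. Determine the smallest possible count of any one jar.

25

To make one jar as small as possible, make the other 8 as large as possible.
The other 8 can take up 8 × 125 = 1000 ≥ 359 − 25, so one jar can sit at its floor of 25.
Achievable: one at 25 and the other 8 totalling 334, which fits since 8 × 25 ≤ 334 ≤ 8 × 125.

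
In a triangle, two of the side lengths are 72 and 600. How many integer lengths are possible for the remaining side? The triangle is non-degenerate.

143

The triangle inequality gives |72 − 600| < c < 72 + 600, i.e. 528 < c < 672.
So c can be any integer from 529 to 671: 143 values.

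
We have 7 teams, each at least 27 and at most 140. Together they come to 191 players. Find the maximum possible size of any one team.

29

Maximizing one value means minimizing the remaining 6.
The other 6 contribute at least 6 × 27 = 162, leaving at most 191 − 162 = 29.
Since 29 ≤ 140, this is achievable: one at 29 and 6 at 27.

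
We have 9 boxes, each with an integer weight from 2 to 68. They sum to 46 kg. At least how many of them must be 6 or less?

4

Let j be the number exceeding 6. Then the total is ≥ 7·j + 2·(9 − j) = 18 + 5j.
So 5j ≤ 28 and j ≤ 5; hence at least 9 − 5 = 4 are ≤ 6.
Exactly 4 works: 4 values at 2 and 5 at 7 total 43; raise one of the low values by 3 (still ≤ 6) to hit 46.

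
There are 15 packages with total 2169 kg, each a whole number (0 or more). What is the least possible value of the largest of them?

The average is 2169/15 > 144, so not all 15 can be 144 or less; the largest is ≥ 145.
Equality holds with 9 values of 145 and 6 values of 144.

145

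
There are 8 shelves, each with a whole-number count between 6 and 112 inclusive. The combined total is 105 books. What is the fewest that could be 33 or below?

6

If only k of them are at most 33, the other 8 − k are at least 34, so the total is at least (8 − k)·34 + k·6.
This is ≤ 105, so (8 − k)·34 + 6k ≤ 105, which gives k ≥ 6.
Exactly 6 works: 6 values at 6 and 2 at 34 total 104; raise one of the low values by 1 (still ≤ 33) to hit 105.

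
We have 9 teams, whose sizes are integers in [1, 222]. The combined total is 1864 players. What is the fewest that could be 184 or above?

6

Each value short of 184 is at most 183, costing at least 222 − 183 = 39 against the maximum total of 1998.
We can afford to lose at most 1998 − 1864 = 134, so at most ⌊134/39⌋ = 3 fall short, and at least 6 are ≥ 184.
Exactly 6 works: 6 values at 222 and 3 at 183 total 1881; lower one of the high values by 17 (still ≥ 184) to hit 1864.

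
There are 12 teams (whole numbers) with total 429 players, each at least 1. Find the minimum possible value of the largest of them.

36

The 12 values sum to 429, so their maximum is at least ⌈429/12⌉ = 36.
Equality holds with 9 values of 36 and 3 values of 35.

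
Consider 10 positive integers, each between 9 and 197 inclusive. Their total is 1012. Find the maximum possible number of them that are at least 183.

5

If k of the values are ≥ 183, the total is ≥ 183k + 9(10 − k).
Setting 183k + 9(10 − k) ≤ 1012 gives 174k ≤ 922, so k ≤ 5.
k = 5 is achieved by 5 values at 183 and 5 at 9, total 960; add 52 to one value (staying below 183) to reach 1012.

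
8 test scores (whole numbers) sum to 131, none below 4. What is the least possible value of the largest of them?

The 8 values sum to 131, so their maximum is at least ⌈131/8⌉ = 17.
Equality holds with 3 values of 17 and 5 values of 16.

17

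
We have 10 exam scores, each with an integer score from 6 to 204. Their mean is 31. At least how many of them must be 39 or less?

3

The total is 10 × 31 = 310.
If only k of them are at most 39, the other 10 − k are at least 40, so the total is at least (10 − k)·40 + k·6.
This is ≤ 310, so (10 − k)·40 + 6k ≤ 310, which gives k ≥ 3.
Exactly 3 works: 3 values at 6 and 7 at 40 total 298; raise one of the low values by 12 (still ≤ 39) to hit 310.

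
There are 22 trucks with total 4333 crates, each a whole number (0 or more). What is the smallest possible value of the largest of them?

197

The average is 4333/22 > 196, so not all 22 can be 196 or less; the largest is ≥ 197.
Achievable: 21 of them at 197 and 1 at 196 total 4333.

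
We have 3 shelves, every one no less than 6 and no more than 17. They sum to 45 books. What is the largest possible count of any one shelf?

Maximizing one value means minimizing the remaining 2.
The other 2 contribute at least 2 × 6 = 12, leaving at most 45 − 12 = 33.
But each shelf is capped at 17, so the maximum is 17.
Achievable: one at 17 and the other 2 totalling 28, which fits since 2 × 6 ≤ 28 ≤ 2 × 17.

17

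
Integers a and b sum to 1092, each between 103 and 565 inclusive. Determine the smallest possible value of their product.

297755

ab = a(1092 − a) is concave in a, so over [527, 565] it is minimized at an endpoint.
The extreme feasible split is a = 527, b = 565, giving ab = 297755.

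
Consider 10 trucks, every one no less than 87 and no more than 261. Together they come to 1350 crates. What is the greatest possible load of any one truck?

261

To make one truck as large as possible, make the other 9 as small as possible.
The other 9 contribute at least 9 × 87 = 783, leaving at most 1350 − 783 = 567.
But each truck is capped at 261, so the maximum is 261.
Achievable: one at 261 and the other 9 totalling 1089, which fits since 9 × 87 ≤ 1089 ≤ 9 × 261.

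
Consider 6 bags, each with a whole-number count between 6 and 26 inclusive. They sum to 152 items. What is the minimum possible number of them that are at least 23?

Each value short of 23 is at most 22, costing at least 26 − 22 = 4 against the maximum total of 156.
We can afford to lose at most 156 − 152 = 4, so at most ⌊4/4⌋ = 1 fall short, and at least 5 are ≥ 23.
Exactly 5 works: 5 values at 26 and 1 at 22 total 152.

5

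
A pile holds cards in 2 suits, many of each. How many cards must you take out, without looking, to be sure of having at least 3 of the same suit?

You could draw 2 of every suit without reaching 3 of any — 4 in all.
One more forces 3 of some suit, so 4 + 1 = 5.

5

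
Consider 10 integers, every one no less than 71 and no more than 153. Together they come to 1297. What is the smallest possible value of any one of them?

71

To make one integer as small as possible, make the other 9 as large as possible.
The other 9 can take up 9 × 153 = 1377 ≥ 1297 − 71, so one integer can sit at its floor of 71.
Achievable: one at 71 and the other 9 totalling 1226, which fits since 9 × 71 ≤ 1226 ≤ 9 × 153.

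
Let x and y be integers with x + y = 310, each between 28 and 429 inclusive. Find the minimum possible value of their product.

7896

Since x + y is fixed, pushing one of them to its bound minimizes the product.
The extreme feasible split is x = 28, y = 282, giving xy = 7896.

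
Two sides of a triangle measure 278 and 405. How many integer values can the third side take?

The triangle inequality gives |278 − 405| < c < 278 + 405, i.e. 127 < c < 683.
So c can be any integer from 128 to 682: 555 values.

555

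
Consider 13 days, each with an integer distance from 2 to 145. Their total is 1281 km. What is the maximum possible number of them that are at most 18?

Each value at 18 or below falls at least 145 − 18 = 127 short of the ceiling 145.
The ceiling total is 13 × 145 = 1885, and we need 1281, so at most ⌊(1885 − 1281)/127⌋ = 4 can be that low.
k = 4 is achieved by 4 values at 18 and 9 at 145, total 1377; lower one of the 145's by 96 (still > 18) to reach 1281.

4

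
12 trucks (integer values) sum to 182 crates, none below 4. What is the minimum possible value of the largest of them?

16

The average is 182/12 > 15, so not all 12 can be 15 or less; the largest is ≥ 16.
Taking 10 copies of 15 and 2 copies of 16 gives exactly 182, so 16 is attained.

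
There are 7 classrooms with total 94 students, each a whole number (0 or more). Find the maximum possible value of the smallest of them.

The 7 values sum to 94, so their minimum is at most ⌊94/7⌋ = 13.
Equality holds with 4 values of 13 and 3 values of 14.

13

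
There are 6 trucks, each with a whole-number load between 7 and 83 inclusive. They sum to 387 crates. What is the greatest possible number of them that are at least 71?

5

If k of the values are ≥ 71, the total is ≥ 71k + 7(6 − k).
Setting 71k + 7(6 − k) ≤ 387 gives 64k ≤ 345, so k ≤ 5.
k = 5 is achieved by 5 values at 71 and 1 at 7, total 362; add 25 to one value (staying below 71) to reach 387.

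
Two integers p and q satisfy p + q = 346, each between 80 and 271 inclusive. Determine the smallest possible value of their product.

21280

pq = p(346 − p) is concave in p, so over [80, 266] it is minimized at an endpoint.
The extreme feasible split is p = 80, q = 266, giving pq = 21280.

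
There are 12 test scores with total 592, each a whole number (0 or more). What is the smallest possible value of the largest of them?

50

The 12 values sum to 592, so their maximum is at least ⌈592/12⌉ = 50.
Equality holds with 4 values of 50 and 8 values of 49.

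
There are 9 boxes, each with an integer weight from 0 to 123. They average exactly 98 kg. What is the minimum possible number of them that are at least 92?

2

The total is 9 × 98 = 882.
Suppose at most 9 − j of them reach 92; then j values are ≤ 91 and the rest ≤ 123.
The total is then ≤ 91·j + 123·(9 − j) = 1107 − 32j. For this to be ≥ 882 we need j ≤ 7, so at least 9 − 7 = 2 must reach 92.
Exactly 2 works: 2 values at 123 and 7 at 91 total 883; lower one of the high values by 1 (still ≥ 92) to hit 882.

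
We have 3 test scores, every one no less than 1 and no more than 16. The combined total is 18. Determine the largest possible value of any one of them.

Maximizing one value means minimizing the remaining 2.
The other 2 contribute at least 2 × 1 = 2, leaving at most 18 − 2 = 16.
Since 16 ≤ 16, this is achievable: one at 16 and 2 at 1.

16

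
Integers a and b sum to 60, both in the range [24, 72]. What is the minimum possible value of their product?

For a fixed sum, ab is smallest when a and b are as far apart as possible.
The extreme feasible split is a = 24, b = 36, giving ab = 864.

864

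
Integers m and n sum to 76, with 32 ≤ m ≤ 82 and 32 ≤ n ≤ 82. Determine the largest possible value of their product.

1444

mn = m(76 − m) is maximized when m is as near 76/2 as the bounds allow.
Taking m = 38 and n = 38 (both in [32, 82]) gives mn = 1444.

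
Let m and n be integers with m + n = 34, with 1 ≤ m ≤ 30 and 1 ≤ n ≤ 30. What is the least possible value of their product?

120

mn = m(34 − m) is concave in m, so over [4, 30] it is minimized at an endpoint.
The extreme feasible split is m = 4, n = 30, giving mn = 120.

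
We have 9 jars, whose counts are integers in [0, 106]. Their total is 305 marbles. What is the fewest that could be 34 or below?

Each value above 34 is at least 35, contributing at least 35 − 0 = 35 above the floor 0.
The sum exceeds the floor total 0 by 305, so at most ⌊305/35⌋ = 8 exceed 34, and at least 1 are ≤ 34.
Exactly 1 works: 1 value at 0 and 8 at 35 total 280; raise one of the low values by 25 (still ≤ 34) to hit 305.

1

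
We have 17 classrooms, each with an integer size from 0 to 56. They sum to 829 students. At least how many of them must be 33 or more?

Suppose at most 17 − j of them reach 33; then j values are ≤ 32 and the rest ≤ 56.
The total is then ≤ 32·j + 56·(17 − j) = 952 − 24j. For this to be ≥ 829 we need j ≤ 5, so at least 17 − 5 = 12 must reach 33.
Exactly 12 works: 12 values at 56 and 5 at 32 total 832; lower one of the high values by 3 (still ≥ 33) to hit 829.

12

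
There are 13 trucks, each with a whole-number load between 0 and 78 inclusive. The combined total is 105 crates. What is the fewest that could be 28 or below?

10

Each value above 28 is at least 29, contributing at least 29 − 0 = 29 above the floor 0.
The sum exceeds the floor total 0 by 105, so at most ⌊105/29⌋ = 3 exceed 28, and at least 10 are ≤ 28.
Exactly 10 works: 10 values at 0 and 3 at 29 total 87; raise one of the low values by 18 (still ≤ 28) to hit 105.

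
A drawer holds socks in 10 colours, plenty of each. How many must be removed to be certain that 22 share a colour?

In the worst case you draw 21 of each of the 10 colours: 10 × 21 = 210.
One more forces 22 of some colour, so 210 + 1 = 211.

211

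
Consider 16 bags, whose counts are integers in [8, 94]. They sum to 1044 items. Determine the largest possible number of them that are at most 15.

Suppose k of them are at most 15. Those contribute at most 15 each and the rest at most 94 each.
So the total is at most 15k + 94(16 − k) = 1504 − 79k. This must still be ≥ 1044, so k ≤ 5.
k = 5 is achieved by 5 values at 15 and 11 at 94, total 1109; lower one of the 94's by 65 (still > 15) to reach 1044.

5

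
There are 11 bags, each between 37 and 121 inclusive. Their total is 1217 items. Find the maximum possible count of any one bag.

121

To make one bag as large as possible, make the other 10 as small as possible.
The other 10 contribute at least 10 × 37 = 370, leaving at most 1217 − 370 = 847.
But each bag is capped at 121, so the maximum is 121.
Achievable: one at 121 and the other 10 totalling 1096, which fits since 10 × 37 ≤ 1096 ≤ 10 × 121.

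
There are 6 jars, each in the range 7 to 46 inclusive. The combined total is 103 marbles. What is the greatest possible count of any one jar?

To make one jar as large as possible, make the other 5 as small as possible.
The other 5 contribute at least 5 × 7 = 35, leaving at most 103 − 35 = 68.
But each jar is capped at 46, so the maximum is 46.
Achievable: one at 46 and the other 5 totalling 57, which fits since 5 × 7 ≤ 57 ≤ 5 × 46.

46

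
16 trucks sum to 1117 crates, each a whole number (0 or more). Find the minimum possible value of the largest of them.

The average is 1117/16 > 69, so not all 16 can be 69 or less; the largest is ≥ 70.
Achievable: 13 of them at 70 and 3 at 69 total 1117.

70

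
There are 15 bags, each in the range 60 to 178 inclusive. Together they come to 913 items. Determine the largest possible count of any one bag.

Maximizing one value means minimizing the remaining 14.
The other 14 contribute at least 14 × 60 = 840, leaving at most 913 − 840 = 73.
Since 73 ≤ 178, this is achievable: one at 73 and 14 at 60.

73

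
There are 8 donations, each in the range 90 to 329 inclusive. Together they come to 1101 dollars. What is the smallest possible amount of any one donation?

Minimizing one value means maximizing the remaining 7.
The other 7 can take up 7 × 329 = 2303 ≥ 1101 − 90, so one donation can sit at its floor of 90.
Achievable: one at 90 and the other 7 totalling 1011, which fits since 7 × 90 ≤ 1011 ≤ 7 × 329.

90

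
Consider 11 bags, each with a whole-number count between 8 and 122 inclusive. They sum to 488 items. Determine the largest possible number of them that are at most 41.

Suppose k of them are at most 41. Those contribute at most 41 each and the rest at most 122 each.
So the total is at most 41k + 122(11 − k) = 1342 − 81k. This must still be ≥ 488, so k ≤ 10.
k = 10 is achieved by 10 values at 41 and 1 at 122, total 532; lower one of the 122's by 44 (still > 41) to reach 488.

10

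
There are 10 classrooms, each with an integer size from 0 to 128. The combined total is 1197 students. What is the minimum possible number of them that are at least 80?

If only k of them are at least 80, the other 10 − k are at most 79, so the total is at most k·128 + (10 − k)·79.
This must reach 1197, so k·128 + (10 − k)·79 ≥ 1197, giving k ≥ 9.
Exactly 9 works: 9 values at 128 and 1 at 79 total 1231; lower one of the high values by 34 (still ≥ 80) to hit 1197.

9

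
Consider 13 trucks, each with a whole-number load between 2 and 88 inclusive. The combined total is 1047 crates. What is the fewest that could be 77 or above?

5

If only k of them are at least 77, the other 13 − k are at most 76, so the total is at most k·88 + (13 − k)·76.
This must reach 1047, so k·88 + (13 − k)·76 ≥ 1047, giving k ≥ 5.
Exactly 5 works: 5 values at 88 and 8 at 76 total 1048; lower one of the high values by 1 (still ≥ 77) to hit 1047.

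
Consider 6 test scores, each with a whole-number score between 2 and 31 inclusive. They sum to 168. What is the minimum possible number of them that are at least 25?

Suppose at most 6 − j of them reach 25; then j values are ≤ 24 and the rest ≤ 31.
The total is then ≤ 24·j + 31·(6 − j) = 186 − 7j. For this to be ≥ 168 we need j ≤ 2, so at least 6 − 2 = 4 must reach 25.
Exactly 4 works: 4 values at 31 and 2 at 24 total 172; lower one of the high values by 4 (still ≥ 25) to hit 168.

4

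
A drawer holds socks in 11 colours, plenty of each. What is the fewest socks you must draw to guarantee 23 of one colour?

243

In the worst case you draw 22 of each of the 11 colours: 11 × 22 = 242.
One more forces 23 of some colour, so 242 + 1 = 243.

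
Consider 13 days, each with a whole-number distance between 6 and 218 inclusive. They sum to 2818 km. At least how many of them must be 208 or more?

Each value short of 208 is at most 207, costing at least 218 − 207 = 11 against the maximum total of 2834.
We can afford to lose at most 2834 − 2818 = 16, so at most ⌊16/11⌋ = 1 fall short, and at least 12 are ≥ 208.
Exactly 12 works: 12 values at 218 and 1 at 207 total 2823; lower one of the high values by 5 (still ≥ 208) to hit 2818.

12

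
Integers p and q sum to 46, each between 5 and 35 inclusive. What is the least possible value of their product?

Since p + q is fixed, pushing one of them to its bound minimizes the product.
The extreme feasible split is p = 11, q = 35, giving pq = 385.

385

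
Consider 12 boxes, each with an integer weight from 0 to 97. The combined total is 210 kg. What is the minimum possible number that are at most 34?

6

Let j be the number exceeding 34. Then the total is ≥ 35·j + 0·(12 − j) = 0 + 35j.
So 35j ≤ 210 and j ≤ 6; hence at least 12 − 6 = 6 are ≤ 34.
Exactly 6 works: 6 values at 0 and 6 at 35 total 210.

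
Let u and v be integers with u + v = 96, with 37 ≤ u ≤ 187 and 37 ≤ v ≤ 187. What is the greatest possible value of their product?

For a fixed sum, the product uv is largest when u and v are as close as possible.
Taking u = 48 and v = 48 (both in [37, 187]) gives uv = 2304.

2304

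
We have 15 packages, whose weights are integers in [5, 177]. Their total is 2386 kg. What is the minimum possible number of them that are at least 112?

11

If only k of them are at least 112, the other 15 − k are at most 111, so the total is at most k·177 + (15 − k)·111.
This must reach 2386, so k·177 + (15 − k)·111 ≥ 2386, giving k ≥ 11.
Exactly 11 works: 11 values at 177 and 4 at 111 total 2391; lower one of the high values by 5 (still ≥ 112) to hit 2386.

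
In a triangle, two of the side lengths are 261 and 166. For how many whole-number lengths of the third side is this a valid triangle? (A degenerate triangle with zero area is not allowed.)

The triangle inequality gives |261 − 166| < c < 261 + 166, i.e. 95 < c < 427.
So c can be any integer from 96 to 426: 331 values.

331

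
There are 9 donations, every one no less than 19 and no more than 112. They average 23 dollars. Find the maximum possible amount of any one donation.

55

Maximizing one value means minimizing the remaining 8.
The total is 9 × 23 = 207.
The other 8 contribute at least 8 × 19 = 152, leaving at most 207 − 152 = 55.
Since 55 ≤ 112, this is achievable: one at 55 and 8 at 19.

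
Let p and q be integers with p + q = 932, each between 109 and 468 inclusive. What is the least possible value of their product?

217152

Since p + q is fixed, pushing one of them to its bound minimizes the product.
At the endpoint p = 464, q = 932 − 464 = 468, so pq = 464 × 468 = 217152.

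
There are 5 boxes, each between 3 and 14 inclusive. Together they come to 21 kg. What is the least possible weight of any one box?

To make one box as small as possible, make the other 4 as large as possible.
The other 4 can take up 4 × 14 = 56 ≥ 21 − 3, so one box can sit at its floor of 3.
Achievable: one at 3 and the other 4 totalling 18, which fits since 4 × 3 ≤ 18 ≤ 4 × 14.

3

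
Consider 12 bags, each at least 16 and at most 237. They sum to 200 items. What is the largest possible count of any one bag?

24

Maximizing one value means minimizing the remaining 11.
The other 11 contribute at least 11 × 16 = 176, leaving at most 200 − 176 = 24.
Since 24 ≤ 237, this is achievable: one at 24 and 11 at 16.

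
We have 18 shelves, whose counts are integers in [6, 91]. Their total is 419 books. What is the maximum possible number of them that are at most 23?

17

Suppose k of them are at most 23. Those contribute at most 23 each and the rest at most 91 each.
So the total is at most 23k + 91(18 − k) = 1638 − 68k. This must still be ≥ 419, so k ≤ 17.
k = 17 is achieved by 17 values at 23 and 1 at 91, total 482; lower one of the 91's by 63 (still > 23) to reach 419.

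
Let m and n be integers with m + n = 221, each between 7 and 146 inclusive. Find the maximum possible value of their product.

12210

With m + n fixed, mn peaks when the two are closest together.
Taking m = 110 and n = 111 (both in [7, 146]) gives mn = 12210.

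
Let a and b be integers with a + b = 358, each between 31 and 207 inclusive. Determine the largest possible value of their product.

32041

With a + b fixed, ab peaks when the two are closest together.
Taking a = 179 and b = 179 (both in [31, 207]) gives ab = 32041.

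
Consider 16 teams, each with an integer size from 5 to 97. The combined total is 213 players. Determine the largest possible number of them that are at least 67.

2

With k values at 67 or above and the rest at least 5, the sum is at least 80 + 62k.
Since the sum is 213, we need 62k ≤ 133, i.e. k ≤ 2.
k = 2 is achieved by 2 values at 67 and 14 at 5, total 204; add 9 to one value (staying below 67) to reach 213.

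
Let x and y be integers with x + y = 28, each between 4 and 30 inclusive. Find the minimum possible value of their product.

Since x + y is fixed, pushing one of them to its bound minimizes the product.
At the endpoint x = 4, y = 28 − 4 = 24, so xy = 4 × 24 = 96.

96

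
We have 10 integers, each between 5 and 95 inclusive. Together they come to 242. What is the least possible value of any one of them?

To make one integer as small as possible, make the other 9 as large as possible.
The other 9 can take up 9 × 95 = 855 ≥ 242 − 5, so one integer can sit at its floor of 5.
Achievable: one at 5 and the other 9 totalling 237, which fits since 9 × 5 ≤ 237 ≤ 9 × 95.

5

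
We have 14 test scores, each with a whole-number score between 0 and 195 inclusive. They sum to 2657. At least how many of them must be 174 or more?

11

If only k of them are at least 174, the other 14 − k are at most 173, so the total is at most k·195 + (14 − k)·173.
This must reach 2657, so k·195 + (14 − k)·173 ≥ 2657, giving k ≥ 11.
Exactly 11 works: 11 values at 195 and 3 at 173 total 2664; lower one of the high values by 7 (still ≥ 174) to hit 2657.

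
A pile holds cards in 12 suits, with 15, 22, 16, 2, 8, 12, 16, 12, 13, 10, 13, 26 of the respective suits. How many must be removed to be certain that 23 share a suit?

In the worst case you take as many as possible of each suit without reaching 23: 15 + 22 + 16 + 2 + 8 + 12 + 16 + 12 + 13 + 10 + 13 + 22 = 161.
The next one must give 23 of some suit, so 161 + 1 = 162.

162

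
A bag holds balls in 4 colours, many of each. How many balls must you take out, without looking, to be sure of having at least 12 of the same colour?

You could draw 11 of every colour without reaching 12 of any — 44 in all.
One more forces 12 of some colour, so 44 + 1 = 45.

45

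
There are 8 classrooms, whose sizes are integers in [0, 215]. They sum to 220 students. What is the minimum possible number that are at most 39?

3

Each value above 39 is at least 40, contributing at least 40 − 0 = 40 above the floor 0.
The sum exceeds the floor total 0 by 220, so at most ⌊220/40⌋ = 5 exceed 39, and at least 3 are ≤ 39.
Exactly 3 works: 3 values at 0 and 5 at 40 total 200; raise one of the low values by 20 (still ≤ 39) to hit 220.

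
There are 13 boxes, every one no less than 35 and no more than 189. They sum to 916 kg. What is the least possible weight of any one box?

35

Minimizing one value means maximizing the remaining 12.
The other 12 can take up 12 × 189 = 2268 ≥ 916 − 35, so one box can sit at its floor of 35.
Achievable: one at 35 and the other 12 totalling 881, which fits since 12 × 35 ≤ 881 ≤ 12 × 189.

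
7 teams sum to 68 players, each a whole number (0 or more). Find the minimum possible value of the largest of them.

If every one of the 7 were at most 9, the total would be at most 7 × 9 = 63 < 68.
Taking 2 copies of 9 and 5 copies of 10 gives exactly 68, so 10 is attained.

10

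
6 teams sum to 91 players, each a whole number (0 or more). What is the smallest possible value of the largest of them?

Some value must be at least ⌈91/6⌉ = 16, since 6 × 15 = 90 < 91.
Taking 5 copies of 15 and 1 copy of 16 gives exactly 91, so 16 is attained.

16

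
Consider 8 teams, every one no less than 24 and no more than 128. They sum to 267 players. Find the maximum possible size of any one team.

To make one team as large as possible, make the other 7 as small as possible.
The other 7 contribute at least 7 × 24 = 168, leaving at most 267 − 168 = 99.
Since 99 ≤ 128, this is achievable: one at 99 and 7 at 24.

99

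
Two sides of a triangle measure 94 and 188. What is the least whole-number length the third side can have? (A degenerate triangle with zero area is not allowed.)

The third side must exceed |94 − 188| = 94.
The smallest integer above 94 is 95.

95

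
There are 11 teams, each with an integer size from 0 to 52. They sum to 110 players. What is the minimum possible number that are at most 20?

If only k of them are at most 20, the other 11 − k are at least 21, so the total is at least (11 − k)·21 + k·0.
This is ≤ 110, so (11 − k)·21 + 0k ≤ 110, which gives k ≥ 6.
Exactly 6 works: 6 values at 0 and 5 at 21 total 105; raise one of the low values by 5 (still ≤ 20) to hit 110.

6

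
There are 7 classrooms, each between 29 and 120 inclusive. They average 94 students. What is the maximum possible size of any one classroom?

120

To make one classroom as large as possible, make the other 6 as small as possible.
The total is 7 × 94 = 658.
The other 6 contribute at least 6 × 29 = 174, leaving at most 658 − 174 = 484.
But each classroom is capped at 120, so the maximum is 120.
Achievable: one at 120 and the other 6 totalling 538, which fits since 6 × 29 ≤ 538 ≤ 6 × 120.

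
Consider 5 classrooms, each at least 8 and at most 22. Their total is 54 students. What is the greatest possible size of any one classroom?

22

Maximizing one value means minimizing the remaining 4.
The other 4 contribute at least 4 × 8 = 32, leaving at most 54 − 32 = 22.
Since 22 ≤ 22, this is achievable: one at 22 and 4 at 8.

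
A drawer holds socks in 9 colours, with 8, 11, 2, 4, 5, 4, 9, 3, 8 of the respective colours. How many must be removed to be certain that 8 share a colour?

In the worst case you take as many as possible of each colour without reaching 8: 7 + 7 + 2 + 4 + 5 + 4 + 7 + 3 + 7 = 46.
The next one must give 8 of some colour, so 46 + 1 = 47.

47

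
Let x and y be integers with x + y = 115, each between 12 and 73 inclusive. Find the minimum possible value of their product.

xy = x(115 − x) is concave in x, so over [42, 73] it is minimized at an endpoint.
At the endpoint x = 42, y = 115 − 42 = 73, so xy = 42 × 73 = 3066.

3066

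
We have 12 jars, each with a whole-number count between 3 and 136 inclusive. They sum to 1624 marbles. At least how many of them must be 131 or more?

If only k of them are at least 131, the other 12 − k are at most 130, so the total is at most k·136 + (12 − k)·130.
This must reach 1624, so k·136 + (12 − k)·130 ≥ 1624, giving k ≥ 11.
Exactly 11 works: 11 values at 136 and 1 at 130 total 1626; lower one of the high values by 2 (still ≥ 131) to hit 1624.

11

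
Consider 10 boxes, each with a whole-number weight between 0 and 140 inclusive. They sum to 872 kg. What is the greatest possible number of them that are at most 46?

Each value at 46 or below falls at least 140 − 46 = 94 short of the ceiling 140.
The ceiling total is 10 × 140 = 1400, and we need 872, so at most ⌊(1400 − 872)/94⌋ = 5 can be that low.
k = 5 is achieved by 5 values at 46 and 5 at 140, total 930; lower one of the 140's by 58 (still > 46) to reach 872.

5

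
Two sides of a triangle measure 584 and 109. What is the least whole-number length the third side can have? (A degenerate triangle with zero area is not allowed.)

476

The third side must exceed |584 − 109| = 475.
The smallest integer above 475 is 476.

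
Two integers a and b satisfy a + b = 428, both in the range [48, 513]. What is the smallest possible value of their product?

18240

For a fixed sum, ab is smallest when a and b are as far apart as possible.
The extreme feasible split is a = 48, b = 380, giving ab = 18240.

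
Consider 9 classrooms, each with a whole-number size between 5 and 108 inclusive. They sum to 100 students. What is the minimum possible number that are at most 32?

Each value above 32 is at least 33, contributing at least 33 − 5 = 28 above the floor 5.
The sum exceeds the floor total 45 by 55, so at most ⌊55/28⌋ = 1 exceed 32, and at least 8 are ≤ 32.
Exactly 8 works: 8 values at 5 and 1 at 33 total 73; raise one of the low values by 27 (still ≤ 32) to hit 100.

8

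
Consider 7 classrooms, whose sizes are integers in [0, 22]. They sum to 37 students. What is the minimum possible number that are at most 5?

If only k of them are at most 5, the other 7 − k are at least 6, so the total is at least (7 − k)·6 + k·0.
This is ≤ 37, so (7 − k)·6 + 0k ≤ 37, which gives k ≥ 1.
Exactly 1 works: 1 value at 0 and 6 at 6 total 36; raise one of the low values by 1 (still ≤ 5) to hit 37.

1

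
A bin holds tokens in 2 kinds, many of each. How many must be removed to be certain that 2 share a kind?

3

In the worst case you draw 1 of each of the 2 kinds: 2 × 1 = 2.
One more forces 2 of some kind, so 2 + 1 = 3.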